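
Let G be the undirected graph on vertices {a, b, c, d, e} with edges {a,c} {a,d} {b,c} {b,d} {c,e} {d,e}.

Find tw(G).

2

A width-2 tree decomposition is:
Bags: B1 = {b, c, d}  B2 = {c, d, e}  B3 = {a, c, d}
Tree: B1–B2, B2–B3
Each bag holds 3 vertices, so the decomposition has width 2, which upper-bounds the treewidth. For the lower bound, G contains the cycle c–b–d–e–c, so G is not a forest; only forests have treewidth ≤ 1, hence tw(G) ≥ 2. Hence tw(G) = 2 exactly.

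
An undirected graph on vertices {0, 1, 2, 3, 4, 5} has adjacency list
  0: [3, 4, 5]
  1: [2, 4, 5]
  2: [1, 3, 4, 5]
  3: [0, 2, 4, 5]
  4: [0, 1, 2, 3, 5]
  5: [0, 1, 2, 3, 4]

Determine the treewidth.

3

A width-3 tree decomposition is:
Bags: B1 = {1, 2, 4, 5}  B2 = {2, 3, 4, 5}  B3 = {0, 3, 4, 5}
Tree: B1–B2, B2–B3
The largest bag has 4 vertices, giving width 3; this decomposition certifies tw(G) ≤ 3. For the lower bound, the 4 vertices {0, 3, 4, 5} are pairwise adjacent, and any tree decomposition puts a clique entirely inside one bag — forcing width ≥ 3. Hence tw(G) = 3 exactly.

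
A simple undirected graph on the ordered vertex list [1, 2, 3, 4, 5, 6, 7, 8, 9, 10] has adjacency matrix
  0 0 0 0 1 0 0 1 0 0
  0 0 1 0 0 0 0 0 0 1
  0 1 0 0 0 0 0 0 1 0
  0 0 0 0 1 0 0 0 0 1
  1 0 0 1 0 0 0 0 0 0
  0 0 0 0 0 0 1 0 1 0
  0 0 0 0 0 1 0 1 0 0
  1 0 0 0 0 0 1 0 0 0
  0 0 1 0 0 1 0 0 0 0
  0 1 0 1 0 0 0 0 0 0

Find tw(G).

2

A width-2 tree decomposition is:
Bags: B1 = {6, 7, 8}  B2 = {6, 8, 9}  B3 = {3, 8, 9}  B4 = {2, 3, 8}  B5 = {2, 8, 10}  B6 = {4, 8, 10}  B7 = {4, 5, 8}  B8 = {1, 5, 8}
Tree: B1–B2, B2–B3, B3–B4, B4–B5, B5–B6, B6–B7, B7–B8
Every bag has size at most 3, so the width is 3 − 1 = 2 and tw(G) ≤ 2. Since 8–7–6–9–3–2–10–4–5–1–8 is a cycle in G, G is not acyclic. Forests are exactly the graphs of treewidth ≤ 1, so tw(G) ≥ 2. The upper and lower bounds meet at 2, so that is the treewidth.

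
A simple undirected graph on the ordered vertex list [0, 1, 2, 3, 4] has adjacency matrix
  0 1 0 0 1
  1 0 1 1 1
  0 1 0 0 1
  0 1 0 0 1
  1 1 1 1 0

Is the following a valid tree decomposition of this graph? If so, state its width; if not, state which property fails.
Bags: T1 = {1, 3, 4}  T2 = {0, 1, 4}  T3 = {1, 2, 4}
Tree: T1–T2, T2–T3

Yes; width 2.

Vertex coverage: the bags together contain {0, 1, 2, 3, 4}, the full vertex set. Edge coverage: each edge of G has both endpoints in at least one bag. Running intersection: for every vertex, the bags containing it form a connected subtree. All three properties hold, so this is a valid tree decomposition of width max|bag| − 1 = 2, and hence tw(G) ≤ 2.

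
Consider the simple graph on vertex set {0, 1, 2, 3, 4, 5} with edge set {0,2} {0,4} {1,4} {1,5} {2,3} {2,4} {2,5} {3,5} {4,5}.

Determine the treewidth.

2

A width-2 tree decomposition is:
Bags: B1 = {0, 2, 4}  B2 = {2, 4, 5}  B3 = {2, 3, 5}  B4 = {1, 4, 5}
Tree: B1–B2, B2–B3, B2–B4
Each bag holds 3 vertices, so the decomposition has width 2, which upper-bounds the treewidth. On the other hand G contains the 3-clique {1, 4, 5}. A clique must lie in a single bag of any decomposition, so no decomposition can have width below 2. Therefore the treewidth is 2.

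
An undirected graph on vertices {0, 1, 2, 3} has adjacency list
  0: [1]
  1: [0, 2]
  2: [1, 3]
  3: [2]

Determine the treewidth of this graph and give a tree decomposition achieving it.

The largest bag has 2 vertices, giving width 1; this decomposition certifies tw(G) ≤ 1. Since G has at least one edge (e.g. 0–1), it is not an edgeless graph, so tw(G) ≥ 1. Therefore the treewidth is 1.

Treewidth 1.
One optimal decomposition is:
Bags: B1 = {0, 1}  B2 = {1, 2}  B3 = {2, 3}
Tree: B1–B2, B2–B3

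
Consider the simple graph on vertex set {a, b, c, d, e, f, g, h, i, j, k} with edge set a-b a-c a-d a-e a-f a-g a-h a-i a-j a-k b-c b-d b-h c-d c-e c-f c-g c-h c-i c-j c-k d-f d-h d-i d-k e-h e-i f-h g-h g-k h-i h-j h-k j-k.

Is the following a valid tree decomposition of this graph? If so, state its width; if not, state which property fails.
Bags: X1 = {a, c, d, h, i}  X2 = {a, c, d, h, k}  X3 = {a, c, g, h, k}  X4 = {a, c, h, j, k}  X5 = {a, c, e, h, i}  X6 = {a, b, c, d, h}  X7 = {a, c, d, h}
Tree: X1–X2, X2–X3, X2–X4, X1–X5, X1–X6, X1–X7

No — vertex f appears in no bag.

A tree decomposition must satisfy three properties: every vertex lies in some bag; for every edge, both endpoints lie together in some bag; and for every vertex, the bags containing it form a connected subtree. Here vertex f appears in no bag, so the decomposition is invalid.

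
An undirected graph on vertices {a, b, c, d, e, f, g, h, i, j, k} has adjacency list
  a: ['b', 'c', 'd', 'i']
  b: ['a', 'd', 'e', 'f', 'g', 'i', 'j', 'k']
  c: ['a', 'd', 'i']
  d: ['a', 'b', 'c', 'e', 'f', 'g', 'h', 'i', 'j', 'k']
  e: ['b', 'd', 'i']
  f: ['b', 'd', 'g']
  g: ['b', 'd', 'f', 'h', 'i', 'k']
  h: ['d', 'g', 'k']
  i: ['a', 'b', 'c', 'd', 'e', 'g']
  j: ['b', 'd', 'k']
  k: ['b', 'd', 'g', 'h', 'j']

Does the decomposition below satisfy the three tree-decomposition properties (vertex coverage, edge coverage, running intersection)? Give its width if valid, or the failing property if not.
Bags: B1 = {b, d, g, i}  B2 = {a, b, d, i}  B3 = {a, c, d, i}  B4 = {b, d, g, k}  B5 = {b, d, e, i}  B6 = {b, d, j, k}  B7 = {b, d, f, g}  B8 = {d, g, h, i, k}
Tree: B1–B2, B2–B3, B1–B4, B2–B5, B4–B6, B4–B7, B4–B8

No — bags containing vertex i are not connected in the tree.

A tree decomposition must satisfy three properties: every vertex lies in some bag; for every edge, both endpoints lie together in some bag; and for every vertex, the bags containing it form a connected subtree. Here bags containing vertex i are not connected in the tree, so the decomposition is invalid.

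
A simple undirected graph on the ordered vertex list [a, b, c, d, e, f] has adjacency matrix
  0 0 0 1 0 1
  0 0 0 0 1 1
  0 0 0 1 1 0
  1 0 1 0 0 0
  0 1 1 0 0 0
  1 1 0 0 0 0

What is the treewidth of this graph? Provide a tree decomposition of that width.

Every bag has size at most 3, so the width is 3 − 1 = 2 and tw(G) ≤ 2. Since f–b–e–c–d–a–f is a cycle in G, G is not acyclic. Forests are exactly the graphs of treewidth ≤ 1, so tw(G) ≥ 2. Hence tw(G) = 2 exactly.

Treewidth 2.
One optimal decomposition is:
Bags: B1 = {b, e, f}  B2 = {c, e, f}  B3 = {c, d, f}  B4 = {a, d, f}
Tree: B1–B2, B2–B3, B3–B4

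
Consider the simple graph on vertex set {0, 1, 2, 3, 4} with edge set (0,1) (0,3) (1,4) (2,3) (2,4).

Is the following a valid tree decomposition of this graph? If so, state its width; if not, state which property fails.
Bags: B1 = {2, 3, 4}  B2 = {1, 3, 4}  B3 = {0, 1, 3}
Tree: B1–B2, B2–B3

Yes; width 2.

Checking the three conditions: (i) the bags cover all of {0, 1, 2, 3, 4}; (ii) for each edge, some bag contains both endpoints; (iii) the bags containing any fixed vertex form a subtree. All hold, so the decomposition is valid with width 3 − 1 = 2.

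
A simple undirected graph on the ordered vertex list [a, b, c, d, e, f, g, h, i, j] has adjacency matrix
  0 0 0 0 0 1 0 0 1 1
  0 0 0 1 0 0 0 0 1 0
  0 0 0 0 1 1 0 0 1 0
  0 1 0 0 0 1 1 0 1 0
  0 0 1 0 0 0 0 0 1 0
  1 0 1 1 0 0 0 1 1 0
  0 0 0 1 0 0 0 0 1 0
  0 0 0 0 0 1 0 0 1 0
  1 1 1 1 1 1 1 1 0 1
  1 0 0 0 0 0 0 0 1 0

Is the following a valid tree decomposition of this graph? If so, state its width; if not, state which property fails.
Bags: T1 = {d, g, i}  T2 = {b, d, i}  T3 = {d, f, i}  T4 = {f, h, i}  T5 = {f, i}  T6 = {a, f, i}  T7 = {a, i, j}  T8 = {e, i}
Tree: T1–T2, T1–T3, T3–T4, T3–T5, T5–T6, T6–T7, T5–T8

No — vertex c appears in no bag.

A tree decomposition must satisfy three properties: every vertex lies in some bag; for every edge, both endpoints lie together in some bag; and for every vertex, the bags containing it form a connected subtree. Here vertex c appears in no bag, so the decomposition is invalid.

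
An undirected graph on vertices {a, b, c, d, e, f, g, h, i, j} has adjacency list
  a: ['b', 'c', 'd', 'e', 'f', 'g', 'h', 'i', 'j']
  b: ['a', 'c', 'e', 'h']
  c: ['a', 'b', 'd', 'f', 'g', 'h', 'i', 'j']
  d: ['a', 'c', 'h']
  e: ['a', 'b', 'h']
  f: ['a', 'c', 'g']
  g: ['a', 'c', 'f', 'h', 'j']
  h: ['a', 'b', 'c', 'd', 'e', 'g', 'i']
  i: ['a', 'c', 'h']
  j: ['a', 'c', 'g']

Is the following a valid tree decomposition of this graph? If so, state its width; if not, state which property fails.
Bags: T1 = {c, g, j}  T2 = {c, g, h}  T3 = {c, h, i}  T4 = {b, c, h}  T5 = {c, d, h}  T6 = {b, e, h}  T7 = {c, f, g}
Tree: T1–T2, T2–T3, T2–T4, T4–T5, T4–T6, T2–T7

No — vertex a appears in no bag.

A tree decomposition must satisfy three properties: every vertex lies in some bag; for every edge, both endpoints lie together in some bag; and for every vertex, the bags containing it form a connected subtree. Here vertex a appears in no bag, so the decomposition is invalid.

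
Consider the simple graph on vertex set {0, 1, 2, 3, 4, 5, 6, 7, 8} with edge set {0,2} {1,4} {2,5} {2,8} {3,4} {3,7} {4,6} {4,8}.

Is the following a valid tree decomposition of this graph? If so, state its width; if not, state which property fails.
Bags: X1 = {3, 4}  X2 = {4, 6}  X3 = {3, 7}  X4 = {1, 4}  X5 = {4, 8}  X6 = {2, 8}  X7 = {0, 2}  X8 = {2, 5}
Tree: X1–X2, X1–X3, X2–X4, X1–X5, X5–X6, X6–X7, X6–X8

Yes; width 1.

Every vertex of G appears in some bag (union = {0, 1, 2, 3, 4, 5, 6, 7, 8}); every edge is covered by a bag; and for each vertex v the set of bags containing v is connected in the bag tree. The decomposition is therefore valid. The largest bag has 2 vertices, so the width is 1.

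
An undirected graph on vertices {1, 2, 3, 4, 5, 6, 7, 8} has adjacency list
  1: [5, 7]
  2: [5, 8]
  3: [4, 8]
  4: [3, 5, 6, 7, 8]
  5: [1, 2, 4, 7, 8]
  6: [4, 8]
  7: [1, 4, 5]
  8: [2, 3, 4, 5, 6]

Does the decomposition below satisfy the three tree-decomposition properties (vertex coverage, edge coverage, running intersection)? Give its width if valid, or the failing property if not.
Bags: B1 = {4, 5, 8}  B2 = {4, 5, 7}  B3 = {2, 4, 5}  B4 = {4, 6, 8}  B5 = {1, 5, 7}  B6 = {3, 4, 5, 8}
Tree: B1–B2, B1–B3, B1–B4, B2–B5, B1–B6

No — edge (8,2) lies in no bag.

A tree decomposition must satisfy three properties: every vertex lies in some bag; for every edge, both endpoints lie together in some bag; and for every vertex, the bags containing it form a connected subtree. Here edge (8,2) lies in no bag, so the decomposition is invalid.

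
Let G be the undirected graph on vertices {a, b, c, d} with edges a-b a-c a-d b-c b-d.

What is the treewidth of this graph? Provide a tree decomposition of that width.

Treewidth 2.
One optimal decomposition is:
Bags: B1 = {a, b, d}  B2 = {a, b, c}
Tree: B1–B2

Each bag holds 3 vertices, so the decomposition has width 2, which upper-bounds the treewidth. On the other hand G contains the 3-clique {a, b, d}. A clique must lie in a single bag of any decomposition, so no decomposition can have width below 2. The upper and lower bounds meet at 2, so that is the treewidth.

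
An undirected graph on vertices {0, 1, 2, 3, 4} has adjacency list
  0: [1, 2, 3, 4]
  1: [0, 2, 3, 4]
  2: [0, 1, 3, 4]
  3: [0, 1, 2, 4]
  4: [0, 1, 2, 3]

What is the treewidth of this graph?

A width-4 tree decomposition is:
Bags: B1 = {0, 1, 2, 3, 4}
Tree: (single bag)
With just one bag of size 5, the width is 5 − 1 = 4, so tw(G) ≤ 4. Conversely, {0, 1, 2, 3, 4} is a clique of size 5, and the vertices of any clique must share a bag in every tree decomposition; so some bag has ≥ 5 vertices and tw(G) ≥ 4. Hence tw(G) = 4 exactly.

4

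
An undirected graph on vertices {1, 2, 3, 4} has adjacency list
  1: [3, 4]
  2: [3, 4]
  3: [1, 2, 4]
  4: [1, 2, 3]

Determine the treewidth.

2

A width-2 tree decomposition is:
Bags: B1 = {1, 3, 4}  B2 = {2, 3, 4}
Tree: B1–B2
The largest bag has 3 vertices, giving width 2; this decomposition certifies tw(G) ≤ 2. On the other hand G contains the 3-clique {1, 3, 4}. A clique must lie in a single bag of any decomposition, so no decomposition can have width below 2. Hence tw(G) = 2 exactly.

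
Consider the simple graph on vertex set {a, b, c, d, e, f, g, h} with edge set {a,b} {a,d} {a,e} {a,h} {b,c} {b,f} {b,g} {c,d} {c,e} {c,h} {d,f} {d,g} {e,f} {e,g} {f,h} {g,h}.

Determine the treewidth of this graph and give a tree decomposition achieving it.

Each bag holds 5 vertices, so the decomposition has width 4, which upper-bounds the treewidth. For the lower bound: the 5 vertex sets {c,e}, {d,f}, {g,h}, {a}, {b} are disjoint, each induces a connected subgraph, and every pair is joined by at least one edge of G. Contracting each set to a single vertex therefore yields K_{5} as a minor, and since treewidth is minor-monotone, tw(G) ≥ tw(K_{5}) = 4. Combining the bounds, tw(G) = 4.

Treewidth 4.
One such decomposition:
Bags: B1 = {a, c, e, f, g}  B2 = {a, c, d, f, g}  B3 = {a, c, f, g, h}  B4 = {a, b, c, f, g}
Tree: B1–B2, B2–B3, B3–B4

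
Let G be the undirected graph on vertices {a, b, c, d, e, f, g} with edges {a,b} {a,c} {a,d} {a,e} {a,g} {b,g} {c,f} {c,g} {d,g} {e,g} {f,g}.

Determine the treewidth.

2

A width-2 tree decomposition is:
Bags: B1 = {a, c, g}  B2 = {c, f, g}  B3 = {a, b, g}  B4 = {a, d, g}  B5 = {a, e, g}
Tree: B1–B2, B1–B3, B1–B4, B1–B5
The largest bag has 3 vertices, giving width 2; this decomposition certifies tw(G) ≤ 2. Conversely, {a, d, g} is a clique of size 3, and the vertices of any clique must share a bag in every tree decomposition; so some bag has ≥ 3 vertices and tw(G) ≥ 2. The upper and lower bounds meet at 2, so that is the treewidth.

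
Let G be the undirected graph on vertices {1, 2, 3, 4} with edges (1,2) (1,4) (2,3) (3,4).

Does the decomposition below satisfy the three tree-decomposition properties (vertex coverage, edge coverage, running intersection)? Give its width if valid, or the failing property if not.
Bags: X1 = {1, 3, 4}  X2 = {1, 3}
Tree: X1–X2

A tree decomposition must satisfy three properties: every vertex lies in some bag; for every edge, both endpoints lie together in some bag; and for every vertex, the bags containing it form a connected subtree. Here vertex 2 appears in no bag, so the decomposition is invalid.

No — vertex 2 appears in no bag.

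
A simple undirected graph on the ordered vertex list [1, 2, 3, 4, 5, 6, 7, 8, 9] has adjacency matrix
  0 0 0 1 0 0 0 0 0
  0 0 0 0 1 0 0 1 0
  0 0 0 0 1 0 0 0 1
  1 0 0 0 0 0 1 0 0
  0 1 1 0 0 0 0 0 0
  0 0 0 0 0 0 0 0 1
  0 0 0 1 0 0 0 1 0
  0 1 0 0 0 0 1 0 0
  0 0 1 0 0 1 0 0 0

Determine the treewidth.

1

A width-1 tree decomposition is:
Bags: B1 = {6, 9}  B2 = {3, 9}  B3 = {3, 5}  B4 = {2, 5}  B5 = {2, 8}  B6 = {7, 8}  B7 = {4, 7}  B8 = {1, 4}
Tree: B1–B2, B2–B3, B3–B4, B4–B5, B5–B6, B6–B7, B7–B8
Each bag holds 2 vertices, so the decomposition has width 1, which upper-bounds the treewidth. Any graph with an edge has treewidth ≥ 1, and G has the edge 6–9. Hence tw(G) = 1 exactly.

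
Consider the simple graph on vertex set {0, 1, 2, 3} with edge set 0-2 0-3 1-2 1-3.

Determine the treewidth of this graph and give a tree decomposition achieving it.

Treewidth 2.
One such decomposition:
Bags: B1 = {0, 2, 3}  B2 = {1, 2, 3}
Tree: B1–B2

The largest bag has 3 vertices, giving width 2; this decomposition certifies tw(G) ≤ 2. Since 2–0–3–1–2 is a cycle in G, G is not acyclic. Forests are exactly the graphs of treewidth ≤ 1, so tw(G) ≥ 2. Therefore the treewidth is 2.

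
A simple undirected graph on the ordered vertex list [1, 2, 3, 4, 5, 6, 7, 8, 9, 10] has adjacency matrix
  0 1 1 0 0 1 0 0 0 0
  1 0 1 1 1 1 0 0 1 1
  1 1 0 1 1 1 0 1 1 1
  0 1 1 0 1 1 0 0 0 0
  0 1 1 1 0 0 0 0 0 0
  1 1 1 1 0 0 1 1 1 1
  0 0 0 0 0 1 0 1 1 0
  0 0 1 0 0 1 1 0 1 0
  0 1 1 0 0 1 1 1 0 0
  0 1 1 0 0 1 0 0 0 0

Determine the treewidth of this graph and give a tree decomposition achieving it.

Each bag holds 4 vertices, so the decomposition has width 3, which upper-bounds the treewidth. For the lower bound, the 4 vertices {3, 6, 8, 9} are pairwise adjacent, and any tree decomposition puts a clique entirely inside one bag — forcing width ≥ 3. Hence tw(G) = 3 exactly.

Treewidth 3.
One optimal decomposition is:
Bags: B1 = {1, 2, 3, 6}  B2 = {2, 3, 6, 9}  B3 = {2, 3, 6, 10}  B4 = {3, 6, 8, 9}  B5 = {6, 7, 8, 9}  B6 = {2, 3, 4, 6}  B7 = {2, 3, 4, 5}
Tree: B1–B2, B1–B3, B2–B4, B4–B5, B3–B6, B6–B7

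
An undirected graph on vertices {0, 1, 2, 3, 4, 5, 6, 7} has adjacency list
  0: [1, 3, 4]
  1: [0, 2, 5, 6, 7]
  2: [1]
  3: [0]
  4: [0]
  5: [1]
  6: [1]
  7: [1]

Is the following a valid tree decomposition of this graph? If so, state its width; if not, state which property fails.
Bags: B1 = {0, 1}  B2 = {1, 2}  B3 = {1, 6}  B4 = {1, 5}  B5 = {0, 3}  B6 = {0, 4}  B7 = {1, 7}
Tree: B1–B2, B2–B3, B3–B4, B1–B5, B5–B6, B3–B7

Yes; width 1.

Every vertex of G appears in some bag (union = {0, 1, 2, 3, 4, 5, 6, 7}); every edge is covered by a bag; and for each vertex v the set of bags containing v is connected in the bag tree. The decomposition is therefore valid. The largest bag has 2 vertices, so the width is 1.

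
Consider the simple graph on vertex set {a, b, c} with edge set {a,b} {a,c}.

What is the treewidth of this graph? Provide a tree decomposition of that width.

Treewidth 1.
One optimal decomposition is:
Bags: B1 = {a, c}  B2 = {a, b}
Tree: B1–B2

Every bag has size at most 2, so the width is 2 − 1 = 1 and tw(G) ≤ 1. Any graph with an edge has treewidth ≥ 1, and G has the edge a–c. Hence tw(G) = 1 exactly.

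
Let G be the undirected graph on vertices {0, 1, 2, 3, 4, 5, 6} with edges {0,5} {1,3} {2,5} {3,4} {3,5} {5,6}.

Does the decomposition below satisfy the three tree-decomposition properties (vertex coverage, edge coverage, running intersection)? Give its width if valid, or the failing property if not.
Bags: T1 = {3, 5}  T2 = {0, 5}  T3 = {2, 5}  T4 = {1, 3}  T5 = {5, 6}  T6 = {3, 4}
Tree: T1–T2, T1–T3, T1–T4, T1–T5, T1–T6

Checking the three conditions: (i) the bags cover all of {0, 1, 2, 3, 4, 5, 6}; (ii) for each edge, some bag contains both endpoints; (iii) the bags containing any fixed vertex form a subtree. All hold, so the decomposition is valid with width 2 − 1 = 1.

Yes; width 1.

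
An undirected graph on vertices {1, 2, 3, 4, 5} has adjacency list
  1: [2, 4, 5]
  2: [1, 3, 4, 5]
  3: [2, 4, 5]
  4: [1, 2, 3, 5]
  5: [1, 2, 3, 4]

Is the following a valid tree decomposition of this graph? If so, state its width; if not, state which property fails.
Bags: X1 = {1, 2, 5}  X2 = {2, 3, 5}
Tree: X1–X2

A tree decomposition must satisfy three properties: every vertex lies in some bag; for every edge, both endpoints lie together in some bag; and for every vertex, the bags containing it form a connected subtree. Here vertex 4 appears in no bag, so the decomposition is invalid.

No — vertex 4 appears in no bag.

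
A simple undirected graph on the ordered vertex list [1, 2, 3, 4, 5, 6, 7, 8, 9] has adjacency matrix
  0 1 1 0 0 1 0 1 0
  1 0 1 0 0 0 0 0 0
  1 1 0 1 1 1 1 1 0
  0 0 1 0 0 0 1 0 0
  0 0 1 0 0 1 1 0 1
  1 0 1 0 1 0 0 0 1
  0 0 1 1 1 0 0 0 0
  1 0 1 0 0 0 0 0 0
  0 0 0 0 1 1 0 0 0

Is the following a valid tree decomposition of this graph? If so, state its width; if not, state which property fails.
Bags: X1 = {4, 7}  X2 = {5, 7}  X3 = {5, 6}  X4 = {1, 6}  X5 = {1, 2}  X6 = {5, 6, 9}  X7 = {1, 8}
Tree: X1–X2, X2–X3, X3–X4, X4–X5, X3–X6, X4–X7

No — vertex 3 appears in no bag.

A tree decomposition must satisfy three properties: every vertex lies in some bag; for every edge, both endpoints lie together in some bag; and for every vertex, the bags containing it form a connected subtree. Here vertex 3 appears in no bag, so the decomposition is invalid.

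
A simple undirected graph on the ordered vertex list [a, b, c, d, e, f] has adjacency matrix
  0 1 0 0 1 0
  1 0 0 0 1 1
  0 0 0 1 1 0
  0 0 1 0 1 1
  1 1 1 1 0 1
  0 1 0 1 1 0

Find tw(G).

A width-2 tree decomposition is:
Bags: B1 = {a, b, e}  B2 = {b, e, f}  B3 = {d, e, f}  B4 = {c, d, e}
Tree: B1–B2, B2–B3, B3–B4
Each bag holds 3 vertices, so the decomposition has width 2, which upper-bounds the treewidth. On the other hand G contains the 3-clique {c, d, e}. A clique must lie in a single bag of any decomposition, so no decomposition can have width below 2. Combining the bounds, tw(G) = 2.

2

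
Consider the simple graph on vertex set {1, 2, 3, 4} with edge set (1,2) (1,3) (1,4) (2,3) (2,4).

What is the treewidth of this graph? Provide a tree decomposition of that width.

The largest bag has 3 vertices, giving width 2; this decomposition certifies tw(G) ≤ 2. Conversely, {1, 2, 3} is a clique of size 3, and the vertices of any clique must share a bag in every tree decomposition; so some bag has ≥ 3 vertices and tw(G) ≥ 2. Combining the bounds, tw(G) = 2.

Treewidth 2.
Bags: B1 = {1, 2, 4}  B2 = {1, 2, 3}
Tree: B1–B2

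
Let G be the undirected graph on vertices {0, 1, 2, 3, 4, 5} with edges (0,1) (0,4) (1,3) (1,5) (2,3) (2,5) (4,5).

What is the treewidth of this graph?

A width-2 tree decomposition is:
Bags: B1 = {1, 2, 3}  B2 = {1, 2, 5}  B3 = {0, 1, 5}  B4 = {0, 4, 5}
Tree: B1–B2, B2–B3, B3–B4
The largest bag has 3 vertices, giving width 2; this decomposition certifies tw(G) ≤ 2. The edges 3–2–5–1–3 form a cycle, so G is not a tree and its treewidth is at least 2. Therefore the treewidth is 2.

2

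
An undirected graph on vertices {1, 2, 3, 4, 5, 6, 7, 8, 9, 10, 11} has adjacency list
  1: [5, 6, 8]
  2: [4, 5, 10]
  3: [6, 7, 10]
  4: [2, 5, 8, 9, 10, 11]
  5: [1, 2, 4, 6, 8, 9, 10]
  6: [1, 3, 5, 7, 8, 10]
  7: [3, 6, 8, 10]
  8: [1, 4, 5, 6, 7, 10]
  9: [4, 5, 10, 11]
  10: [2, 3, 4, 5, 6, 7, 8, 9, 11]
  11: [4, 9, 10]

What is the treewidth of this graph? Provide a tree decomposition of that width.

Each bag holds 4 vertices, so the decomposition has width 3, which upper-bounds the treewidth. Conversely, {1, 5, 6, 8} is a clique of size 4, and the vertices of any clique must share a bag in every tree decomposition; so some bag has ≥ 4 vertices and tw(G) ≥ 3. Therefore the treewidth is 3.

Treewidth 3.
Bags: B1 = {4, 5, 9, 10}  B2 = {4, 5, 8, 10}  B3 = {5, 6, 8, 10}  B4 = {4, 9, 10, 11}  B5 = {2, 4, 5, 10}  B6 = {6, 7, 8, 10}  B7 = {1, 5, 6, 8}  B8 = {3, 6, 7, 10}
Tree: B1–B2, B2–B3, B1–B4, B1–B5, B3–B6, B3–B7, B6–B8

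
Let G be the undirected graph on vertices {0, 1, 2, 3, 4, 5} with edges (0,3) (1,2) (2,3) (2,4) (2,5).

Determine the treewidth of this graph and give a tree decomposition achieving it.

The largest bag has 2 vertices, giving width 1; this decomposition certifies tw(G) ≤ 1. Any graph with an edge has treewidth ≥ 1, and G has the edge 4–2. Therefore the treewidth is 1.

Treewidth 1.
One such decomposition:
Bags: B1 = {2, 4}  B2 = {2, 3}  B3 = {0, 3}  B4 = {2, 5}  B5 = {1, 2}
Tree: B1–B2, B2–B3, B2–B4, B4–B5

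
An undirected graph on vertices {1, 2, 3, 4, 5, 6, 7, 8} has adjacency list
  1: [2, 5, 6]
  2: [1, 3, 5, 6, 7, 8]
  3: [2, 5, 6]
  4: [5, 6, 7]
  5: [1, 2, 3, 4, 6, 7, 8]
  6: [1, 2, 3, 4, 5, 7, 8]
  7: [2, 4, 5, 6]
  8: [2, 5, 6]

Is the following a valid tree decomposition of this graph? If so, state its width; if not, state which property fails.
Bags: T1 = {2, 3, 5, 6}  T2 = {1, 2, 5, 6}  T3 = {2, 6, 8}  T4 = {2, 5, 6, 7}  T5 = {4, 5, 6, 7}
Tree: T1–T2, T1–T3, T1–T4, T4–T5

No — edge (5,8) lies in no bag.

A tree decomposition must satisfy three properties: every vertex lies in some bag; for every edge, both endpoints lie together in some bag; and for every vertex, the bags containing it form a connected subtree. Here edge (5,8) lies in no bag, so the decomposition is invalid.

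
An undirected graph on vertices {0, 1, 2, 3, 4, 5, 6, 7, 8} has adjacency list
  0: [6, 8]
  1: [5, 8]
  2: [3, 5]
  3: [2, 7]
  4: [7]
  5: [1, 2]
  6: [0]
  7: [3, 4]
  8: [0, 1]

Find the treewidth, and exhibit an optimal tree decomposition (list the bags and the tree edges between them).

Each bag holds 2 vertices, so the decomposition has width 1, which upper-bounds the treewidth. G has an edge, so its treewidth is at least 1. Hence tw(G) = 1 exactly.

Treewidth 1.
Bags: B1 = {0, 6}  B2 = {0, 8}  B3 = {1, 8}  B4 = {1, 5}  B5 = {2, 5}  B6 = {2, 3}  B7 = {3, 7}  B8 = {4, 7}
Tree: B1–B2, B2–B3, B3–B4, B4–B5, B5–B6, B6–B7, B7–B8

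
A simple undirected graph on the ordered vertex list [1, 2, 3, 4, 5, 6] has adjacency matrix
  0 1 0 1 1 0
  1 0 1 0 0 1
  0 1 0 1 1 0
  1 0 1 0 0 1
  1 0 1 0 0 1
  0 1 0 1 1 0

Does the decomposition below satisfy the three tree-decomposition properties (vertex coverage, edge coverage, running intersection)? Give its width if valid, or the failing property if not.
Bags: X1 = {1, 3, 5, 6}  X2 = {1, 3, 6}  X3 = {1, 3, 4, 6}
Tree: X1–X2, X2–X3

A tree decomposition must satisfy three properties: every vertex lies in some bag; for every edge, both endpoints lie together in some bag; and for every vertex, the bags containing it form a connected subtree. Here vertex 2 appears in no bag, so the decomposition is invalid.

No — vertex 2 appears in no bag.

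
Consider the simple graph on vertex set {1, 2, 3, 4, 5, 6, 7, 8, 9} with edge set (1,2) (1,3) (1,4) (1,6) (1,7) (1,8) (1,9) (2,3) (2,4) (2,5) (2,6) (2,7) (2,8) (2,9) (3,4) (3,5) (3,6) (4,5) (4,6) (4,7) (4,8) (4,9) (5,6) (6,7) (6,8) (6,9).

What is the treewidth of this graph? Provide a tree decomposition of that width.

Each bag holds 5 vertices, so the decomposition has width 4, which upper-bounds the treewidth. On the other hand G contains the 5-clique {1, 2, 4, 6, 8}. A clique must lie in a single bag of any decomposition, so no decomposition can have width below 4. Therefore the treewidth is 4.

Treewidth 4.
One such decomposition:
Bags: B1 = {1, 2, 3, 4, 6}  B2 = {1, 2, 4, 6, 8}  B3 = {2, 3, 4, 5, 6}  B4 = {1, 2, 4, 6, 9}  B5 = {1, 2, 4, 6, 7}
Tree: B1–B2, B1–B3, B1–B4, B2–B5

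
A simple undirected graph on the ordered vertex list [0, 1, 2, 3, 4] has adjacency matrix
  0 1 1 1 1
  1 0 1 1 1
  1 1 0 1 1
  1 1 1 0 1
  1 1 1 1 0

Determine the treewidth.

4

A width-4 tree decomposition is:
Bags: B1 = {0, 1, 2, 3, 4}
Tree: (single bag)
With just one bag of size 5, the width is 5 − 1 = 4, so tw(G) ≤ 4. On the other hand G contains the 5-clique {0, 1, 2, 3, 4}. A clique must lie in a single bag of any decomposition, so no decomposition can have width below 4. Hence tw(G) = 4 exactly.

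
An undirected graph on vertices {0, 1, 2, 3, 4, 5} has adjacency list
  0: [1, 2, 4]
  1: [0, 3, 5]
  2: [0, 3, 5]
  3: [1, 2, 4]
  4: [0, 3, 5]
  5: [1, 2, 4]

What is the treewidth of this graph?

3

A width-3 tree decomposition is:
Bags: B1 = {0, 1, 2, 4}  B2 = {1, 2, 4, 5}  B3 = {1, 2, 3, 4}
Tree: B1–B2, B2–B3
Each bag holds 4 vertices, so the decomposition has width 3, which upper-bounds the treewidth. For the lower bound: the 4 vertex sets {0,2}, {4,5}, {1}, {3} are disjoint, each induces a connected subgraph, and every pair is joined by at least one edge of G. Contracting each set to a single vertex therefore yields K_{4} as a minor, and since treewidth is minor-monotone, tw(G) ≥ tw(K_{4}) = 3. Hence tw(G) = 3 exactly.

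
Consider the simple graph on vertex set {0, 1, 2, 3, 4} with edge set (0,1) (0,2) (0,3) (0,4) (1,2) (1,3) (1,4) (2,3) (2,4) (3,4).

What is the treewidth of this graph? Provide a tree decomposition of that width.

With just one bag of size 5, the width is 5 − 1 = 4, so tw(G) ≤ 4. For the lower bound, the 5 vertices {0, 1, 2, 3, 4} are pairwise adjacent, and any tree decomposition puts a clique entirely inside one bag — forcing width ≥ 4. Combining the bounds, tw(G) = 4.

Treewidth 4.
One optimal decomposition is:
Bags: B1 = {0, 1, 2, 3, 4}
Tree: (single bag)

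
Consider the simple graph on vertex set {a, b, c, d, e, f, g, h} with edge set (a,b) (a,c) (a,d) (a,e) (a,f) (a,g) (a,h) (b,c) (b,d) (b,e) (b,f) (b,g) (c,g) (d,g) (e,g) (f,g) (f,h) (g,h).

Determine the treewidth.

A width-3 tree decomposition is:
Bags: B1 = {a, b, e, g}  B2 = {a, b, d, g}  B3 = {a, b, f, g}  B4 = {a, b, c, g}  B5 = {a, f, g, h}
Tree: B1–B2, B1–B3, B3–B4, B3–B5
The largest bag has 4 vertices, giving width 3; this decomposition certifies tw(G) ≤ 3. Conversely, {a, f, g, h} is a clique of size 4, and the vertices of any clique must share a bag in every tree decomposition; so some bag has ≥ 4 vertices and tw(G) ≥ 3. Combining the bounds, tw(G) = 3.

3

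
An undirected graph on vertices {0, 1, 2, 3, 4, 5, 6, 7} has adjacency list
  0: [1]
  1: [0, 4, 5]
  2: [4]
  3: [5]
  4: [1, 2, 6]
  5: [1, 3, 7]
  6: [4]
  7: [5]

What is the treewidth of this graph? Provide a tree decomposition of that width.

The largest bag has 2 vertices, giving width 1; this decomposition certifies tw(G) ≤ 1. Any graph with an edge has treewidth ≥ 1, and G has the edge 4–6. Therefore the treewidth is 1.

Treewidth 1.
Bags: B1 = {4, 6}  B2 = {1, 4}  B3 = {1, 5}  B4 = {3, 5}  B5 = {0, 1}  B6 = {5, 7}  B7 = {2, 4}
Tree: B1–B2, B2–B3, B3–B4, B2–B5, B4–B6, B1–B7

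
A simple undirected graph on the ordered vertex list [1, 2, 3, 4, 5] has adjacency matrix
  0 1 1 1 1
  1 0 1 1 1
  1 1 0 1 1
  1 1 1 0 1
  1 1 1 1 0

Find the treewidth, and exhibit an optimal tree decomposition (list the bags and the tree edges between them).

With just one bag of size 5, the width is 5 − 1 = 4, so tw(G) ≤ 4. Conversely, {1, 2, 3, 4, 5} is a clique of size 5, and the vertices of any clique must share a bag in every tree decomposition; so some bag has ≥ 5 vertices and tw(G) ≥ 4. Therefore the treewidth is 4.

Treewidth 4.
Bags: B1 = {1, 2, 3, 4, 5}
Tree: (single bag)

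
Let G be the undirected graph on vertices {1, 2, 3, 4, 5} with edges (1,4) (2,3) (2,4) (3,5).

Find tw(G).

A width-1 tree decomposition is:
Bags: B1 = {1, 4}  B2 = {2, 4}  B3 = {2, 3}  B4 = {3, 5}
Tree: B1–B2, B2–B3, B3–B4
Each bag holds 2 vertices, so the decomposition has width 1, which upper-bounds the treewidth. Any graph with an edge has treewidth ≥ 1, and G has the edge 1–4. The upper and lower bounds meet at 1, so that is the treewidth.

1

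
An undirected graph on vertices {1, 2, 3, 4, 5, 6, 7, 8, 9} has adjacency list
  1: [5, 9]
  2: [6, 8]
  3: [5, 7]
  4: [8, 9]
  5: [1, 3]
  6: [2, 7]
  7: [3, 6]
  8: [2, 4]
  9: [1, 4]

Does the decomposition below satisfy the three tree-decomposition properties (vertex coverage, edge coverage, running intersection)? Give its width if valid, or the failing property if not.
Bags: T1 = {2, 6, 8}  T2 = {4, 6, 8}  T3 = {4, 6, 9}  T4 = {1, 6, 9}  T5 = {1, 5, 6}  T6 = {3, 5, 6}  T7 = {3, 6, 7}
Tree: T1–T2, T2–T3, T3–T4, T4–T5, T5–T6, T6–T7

Vertex coverage: the bags together contain {1, 2, 3, 4, 5, 6, 7, 8, 9}, the full vertex set. Edge coverage: each edge of G has both endpoints in at least one bag. Running intersection: for every vertex, the bags containing it form a connected subtree. All three properties hold, so this is a valid tree decomposition of width max|bag| − 1 = 2, and hence tw(G) ≤ 2.

Yes; width 2.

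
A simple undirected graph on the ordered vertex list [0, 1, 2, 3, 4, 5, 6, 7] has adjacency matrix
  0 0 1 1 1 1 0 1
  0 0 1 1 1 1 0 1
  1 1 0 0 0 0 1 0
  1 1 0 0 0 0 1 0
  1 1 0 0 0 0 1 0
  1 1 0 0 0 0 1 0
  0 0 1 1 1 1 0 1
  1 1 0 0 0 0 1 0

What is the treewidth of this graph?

3

A width-3 tree decomposition is:
Bags: B1 = {0, 1, 4, 6}  B2 = {0, 1, 5, 6}  B3 = {0, 1, 3, 6}  B4 = {0, 1, 2, 6}  B5 = {0, 1, 6, 7}
Tree: B1–B2, B2–B3, B3–B4, B4–B5
Each bag holds 4 vertices, so the decomposition has width 3, which upper-bounds the treewidth. For the lower bound: the 4 vertex sets {1,4}, {5,6}, {0}, {3} are disjoint, each induces a connected subgraph, and every pair is joined by at least one edge of G. Contracting each set to a single vertex therefore yields K_{4} as a minor, and since treewidth is minor-monotone, tw(G) ≥ tw(K_{4}) = 3. Hence tw(G) = 3 exactly.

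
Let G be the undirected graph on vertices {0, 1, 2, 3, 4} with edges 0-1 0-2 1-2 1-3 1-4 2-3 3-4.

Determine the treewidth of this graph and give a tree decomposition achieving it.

Treewidth 2.
One such decomposition:
Bags: B1 = {0, 1, 2}  B2 = {1, 2, 3}  B3 = {1, 3, 4}
Tree: B1–B2, B2–B3

Each bag holds 3 vertices, so the decomposition has width 2, which upper-bounds the treewidth. For the lower bound, the 3 vertices {0, 1, 2} are pairwise adjacent, and any tree decomposition puts a clique entirely inside one bag — forcing width ≥ 2. Therefore the treewidth is 2.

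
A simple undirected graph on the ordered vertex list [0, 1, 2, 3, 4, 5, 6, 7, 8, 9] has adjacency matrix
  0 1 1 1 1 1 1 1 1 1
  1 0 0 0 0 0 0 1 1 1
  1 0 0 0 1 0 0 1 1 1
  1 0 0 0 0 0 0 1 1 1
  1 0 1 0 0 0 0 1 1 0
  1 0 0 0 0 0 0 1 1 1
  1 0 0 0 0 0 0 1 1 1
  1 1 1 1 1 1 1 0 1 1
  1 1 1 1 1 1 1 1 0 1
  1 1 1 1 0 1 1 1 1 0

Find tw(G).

A width-4 tree decomposition is:
Bags: B1 = {0, 5, 7, 8, 9}  B2 = {0, 1, 7, 8, 9}  B3 = {0, 3, 7, 8, 9}  B4 = {0, 6, 7, 8, 9}  B5 = {0, 2, 7, 8, 9}  B6 = {0, 2, 4, 7, 8}
Tree: B1–B2, B1–B3, B1–B4, B1–B5, B5–B6
Each bag holds 5 vertices, so the decomposition has width 4, which upper-bounds the treewidth. For the lower bound, the 5 vertices {0, 1, 7, 8, 9} are pairwise adjacent, and any tree decomposition puts a clique entirely inside one bag — forcing width ≥ 4. Hence tw(G) = 4 exactly.

4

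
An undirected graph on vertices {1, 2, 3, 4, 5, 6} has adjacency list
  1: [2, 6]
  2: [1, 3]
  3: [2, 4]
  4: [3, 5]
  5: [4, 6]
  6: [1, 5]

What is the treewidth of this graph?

2

A width-2 tree decomposition is:
Bags: B1 = {4, 5, 6}  B2 = {3, 4, 6}  B3 = {2, 3, 6}  B4 = {1, 2, 6}
Tree: B1–B2, B2–B3, B3–B4
Every bag has size at most 3, so the width is 3 − 1 = 2 and tw(G) ≤ 2. The edges 6–5–4–3–2–1–6 form a cycle, so G is not a tree and its treewidth is at least 2. Hence tw(G) = 2 exactly.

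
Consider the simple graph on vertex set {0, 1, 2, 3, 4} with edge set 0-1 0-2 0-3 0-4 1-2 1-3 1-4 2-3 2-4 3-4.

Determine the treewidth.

4

A width-4 tree decomposition is:
Bags: B1 = {0, 1, 2, 3, 4}
Tree: (single bag)
A single bag containing all 5 vertices is trivially a valid decomposition of width 4. On the other hand G contains the 5-clique {0, 1, 2, 3, 4}. A clique must lie in a single bag of any decomposition, so no decomposition can have width below 4. The upper and lower bounds meet at 4, so that is the treewidth.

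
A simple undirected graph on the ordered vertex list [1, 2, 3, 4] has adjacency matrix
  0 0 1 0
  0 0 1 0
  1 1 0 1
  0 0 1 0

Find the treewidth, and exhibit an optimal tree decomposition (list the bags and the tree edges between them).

Each bag holds 2 vertices, so the decomposition has width 1, which upper-bounds the treewidth. G has an edge, so its treewidth is at least 1. Hence tw(G) = 1 exactly.

Treewidth 1.
One optimal decomposition is:
Bags: B1 = {1, 3}  B2 = {3, 4}  B3 = {2, 3}
Tree: B1–B2, B2–B3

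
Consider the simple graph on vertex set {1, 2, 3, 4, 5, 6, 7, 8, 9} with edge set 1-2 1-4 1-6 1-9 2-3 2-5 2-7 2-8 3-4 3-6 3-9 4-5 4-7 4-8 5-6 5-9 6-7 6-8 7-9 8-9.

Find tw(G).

A width-4 tree decomposition is:
Bags: B1 = {2, 4, 6, 7, 9}  B2 = {1, 2, 4, 6, 9}  B3 = {2, 4, 6, 8, 9}  B4 = {2, 4, 5, 6, 9}  B5 = {2, 3, 4, 6, 9}
Tree: B1–B2, B2–B3, B3–B4, B4–B5
Each bag holds 5 vertices, so the decomposition has width 4, which upper-bounds the treewidth. For the lower bound: the 5 vertex sets {6,7}, {1,4}, {2,8}, {9}, {5} are disjoint, each induces a connected subgraph, and every pair is joined by at least one edge of G. Contracting each set to a single vertex therefore yields K_{5} as a minor, and since treewidth is minor-monotone, tw(G) ≥ tw(K_{5}) = 4. Hence tw(G) = 4 exactly.

4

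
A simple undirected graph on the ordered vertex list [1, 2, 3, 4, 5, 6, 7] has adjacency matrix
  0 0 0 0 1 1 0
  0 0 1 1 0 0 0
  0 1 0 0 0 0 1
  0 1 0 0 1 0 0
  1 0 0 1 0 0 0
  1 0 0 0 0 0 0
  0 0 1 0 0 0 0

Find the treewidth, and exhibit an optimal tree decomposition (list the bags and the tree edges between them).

Every bag has size at most 2, so the width is 2 − 1 = 1 and tw(G) ≤ 1. Any graph with an edge has treewidth ≥ 1, and G has the edge 7–3. Combining the bounds, tw(G) = 1.

Treewidth 1.
One optimal decomposition is:
Bags: B1 = {3, 7}  B2 = {2, 3}  B3 = {2, 4}  B4 = {4, 5}  B5 = {1, 5}  B6 = {1, 6}
Tree: B1–B2, B2–B3, B3–B4, B4–B5, B5–B6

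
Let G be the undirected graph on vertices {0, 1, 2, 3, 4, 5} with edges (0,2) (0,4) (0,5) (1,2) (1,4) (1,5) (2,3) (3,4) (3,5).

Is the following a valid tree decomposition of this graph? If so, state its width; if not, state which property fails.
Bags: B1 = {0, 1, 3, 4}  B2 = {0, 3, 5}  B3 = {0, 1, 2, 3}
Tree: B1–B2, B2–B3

A tree decomposition must satisfy three properties: every vertex lies in some bag; for every edge, both endpoints lie together in some bag; and for every vertex, the bags containing it form a connected subtree. Here edge (1,5) lies in no bag, so the decomposition is invalid.

No — edge (1,5) lies in no bag.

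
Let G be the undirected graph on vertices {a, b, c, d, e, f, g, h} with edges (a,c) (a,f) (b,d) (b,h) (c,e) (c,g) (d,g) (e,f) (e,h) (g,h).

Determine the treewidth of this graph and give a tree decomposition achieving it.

Every bag has size at most 3, so the width is 3 − 1 = 2 and tw(G) ≤ 2. Since d–b–h–g–d is a cycle in G, G is not acyclic. Forests are exactly the graphs of treewidth ≤ 1, so tw(G) ≥ 2. Hence tw(G) = 2 exactly.

Treewidth 2.
One such decomposition:
Bags: B1 = {b, d, g}  B2 = {b, g, h}  B3 = {c, g, h}  B4 = {c, e, h}  B5 = {a, c, e}  B6 = {a, e, f}
Tree: B1–B2, B2–B3, B3–B4, B4–B5, B5–B6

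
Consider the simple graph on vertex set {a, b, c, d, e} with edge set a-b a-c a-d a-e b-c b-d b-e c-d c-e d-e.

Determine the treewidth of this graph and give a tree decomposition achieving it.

A single bag containing all 5 vertices is trivially a valid decomposition of width 4. For the lower bound, the 5 vertices {a, b, c, d, e} are pairwise adjacent, and any tree decomposition puts a clique entirely inside one bag — forcing width ≥ 4. The upper and lower bounds meet at 4, so that is the treewidth.

Treewidth 4.
One such decomposition:
Bags: B1 = {a, b, c, d, e}
Tree: (single bag)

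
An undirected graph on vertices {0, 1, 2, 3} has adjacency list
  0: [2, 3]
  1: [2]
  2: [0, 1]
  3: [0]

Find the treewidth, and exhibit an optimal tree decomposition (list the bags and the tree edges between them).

The largest bag has 2 vertices, giving width 1; this decomposition certifies tw(G) ≤ 1. Since G has at least one edge (e.g. 3–0), it is not an edgeless graph, so tw(G) ≥ 1. The upper and lower bounds meet at 1, so that is the treewidth.

Treewidth 1.
One such decomposition:
Bags: B1 = {0, 3}  B2 = {0, 2}  B3 = {1, 2}
Tree: B1–B2, B2–B3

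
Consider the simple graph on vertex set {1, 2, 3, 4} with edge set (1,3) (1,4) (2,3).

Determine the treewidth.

1

A width-1 tree decomposition is:
Bags: B1 = {1, 4}  B2 = {1, 3}  B3 = {2, 3}
Tree: B1–B2, B2–B3
Each bag holds 2 vertices, so the decomposition has width 1, which upper-bounds the treewidth. G has an edge, so its treewidth is at least 1. Hence tw(G) = 1 exactly.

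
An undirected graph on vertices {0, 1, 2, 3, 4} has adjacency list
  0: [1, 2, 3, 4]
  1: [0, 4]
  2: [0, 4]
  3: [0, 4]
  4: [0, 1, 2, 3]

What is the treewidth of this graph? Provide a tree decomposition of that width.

Each bag holds 3 vertices, so the decomposition has width 2, which upper-bounds the treewidth. Conversely, {0, 1, 4} is a clique of size 3, and the vertices of any clique must share a bag in every tree decomposition; so some bag has ≥ 3 vertices and tw(G) ≥ 2. Therefore the treewidth is 2.

Treewidth 2.
Bags: B1 = {0, 3, 4}  B2 = {0, 1, 4}  B3 = {0, 2, 4}
Tree: B1–B2, B1–B3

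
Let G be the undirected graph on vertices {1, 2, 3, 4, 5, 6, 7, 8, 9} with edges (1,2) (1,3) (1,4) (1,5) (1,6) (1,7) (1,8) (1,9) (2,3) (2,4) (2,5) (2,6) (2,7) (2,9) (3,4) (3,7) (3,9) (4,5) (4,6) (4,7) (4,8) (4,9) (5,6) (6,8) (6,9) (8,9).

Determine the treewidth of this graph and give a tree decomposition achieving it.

Treewidth 4.
One such decomposition:
Bags: B1 = {1, 2, 3, 4, 9}  B2 = {1, 2, 4, 6, 9}  B3 = {1, 2, 4, 5, 6}  B4 = {1, 4, 6, 8, 9}  B5 = {1, 2, 3, 4, 7}
Tree: B1–B2, B2–B3, B2–B4, B1–B5

Each bag holds 5 vertices, so the decomposition has width 4, which upper-bounds the treewidth. Conversely, {1, 4, 6, 8, 9} is a clique of size 5, and the vertices of any clique must share a bag in every tree decomposition; so some bag has ≥ 5 vertices and tw(G) ≥ 4. Combining the bounds, tw(G) = 4.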